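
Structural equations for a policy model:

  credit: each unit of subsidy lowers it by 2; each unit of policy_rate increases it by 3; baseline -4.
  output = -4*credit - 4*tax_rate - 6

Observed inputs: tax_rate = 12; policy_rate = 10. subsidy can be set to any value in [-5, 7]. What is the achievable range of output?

Substituting into the credit equation gives credit = -2*subsidy + 26.
output becomes 8*subsidy - 158.
Linear in subsidy, so extremes are at the endpoints: subsidy = -5 gives output = -198; subsidy = 7 gives output = -102.

-198 to -102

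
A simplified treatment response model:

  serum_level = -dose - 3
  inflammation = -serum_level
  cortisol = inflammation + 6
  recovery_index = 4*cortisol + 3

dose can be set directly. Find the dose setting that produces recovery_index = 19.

Substituting into the inflammation equation gives inflammation = dose + 3.
cortisol becomes dose + 9.
So recovery_index = 4*dose + 39.
Solve 4*dose + 39 = 19: dose = (19 - 39) / 4 = -5.

dose = -5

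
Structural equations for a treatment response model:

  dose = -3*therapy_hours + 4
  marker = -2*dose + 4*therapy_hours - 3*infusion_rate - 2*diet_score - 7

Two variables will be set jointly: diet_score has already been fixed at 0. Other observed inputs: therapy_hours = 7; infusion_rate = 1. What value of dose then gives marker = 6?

With diet_score held at 0:
Intervening on dose fixes its value directly, overriding its dependence on therapy_hours.
Substituting into the marker equation gives marker = -2*dose + 18.
Solve -2*dose + 18 = 6: dose = (6 - 18) / -2 = 6.

dose = 6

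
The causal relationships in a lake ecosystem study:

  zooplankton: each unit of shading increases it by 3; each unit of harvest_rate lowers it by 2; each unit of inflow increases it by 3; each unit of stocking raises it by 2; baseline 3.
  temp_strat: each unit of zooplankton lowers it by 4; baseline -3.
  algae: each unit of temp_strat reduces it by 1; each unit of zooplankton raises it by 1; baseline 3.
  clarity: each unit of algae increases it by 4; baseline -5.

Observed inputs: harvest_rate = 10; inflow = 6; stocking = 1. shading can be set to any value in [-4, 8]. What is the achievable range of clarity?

-161 to 559

Substituting into the zooplankton equation gives zooplankton = 3*shading + 3.
Substituting into the temp_strat equation gives temp_strat = -12*shading - 15.
So algae = 15*shading + 21.
Substituting into the clarity equation gives clarity = 60*shading + 79.
Linear in shading, so extremes are at the endpoints: shading = -4 gives clarity = -161; shading = 8 gives clarity = 559.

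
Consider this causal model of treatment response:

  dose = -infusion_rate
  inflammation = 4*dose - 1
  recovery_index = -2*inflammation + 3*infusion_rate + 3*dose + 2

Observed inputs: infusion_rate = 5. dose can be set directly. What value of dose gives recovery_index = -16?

dose = 7

Intervening on dose fixes its value directly, overriding its dependence on infusion_rate.
Substituting into the recovery_index equation gives recovery_index = -5*dose + 19.
Solve -5*dose + 19 = -16: dose = (-16 - 19) / -5 = 7.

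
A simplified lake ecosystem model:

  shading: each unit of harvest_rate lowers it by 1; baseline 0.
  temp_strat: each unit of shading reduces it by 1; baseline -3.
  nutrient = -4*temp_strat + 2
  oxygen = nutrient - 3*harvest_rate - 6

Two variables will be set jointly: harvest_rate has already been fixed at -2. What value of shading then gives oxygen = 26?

shading = 3

With harvest_rate held at -2:
Intervening on shading fixes its value directly, overriding its dependence on harvest_rate.
Substituting into the nutrient equation gives nutrient = 4*shading + 14.
Substituting into the oxygen equation gives oxygen = 4*shading + 14.
Solve 4*shading + 14 = 26: shading = (26 - 14) / 4 = 3.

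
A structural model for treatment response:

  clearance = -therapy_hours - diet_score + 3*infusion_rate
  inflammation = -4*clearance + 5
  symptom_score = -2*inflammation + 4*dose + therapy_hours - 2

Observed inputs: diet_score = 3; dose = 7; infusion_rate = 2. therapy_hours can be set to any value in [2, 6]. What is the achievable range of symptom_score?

Substituting into the clearance equation gives clearance = -therapy_hours + 3.
Substituting into the inflammation equation gives inflammation = 4*therapy_hours - 7.
This gives symptom_score = -7*therapy_hours + 40.
Linear in therapy_hours, so extremes are at the endpoints: therapy_hours = 2 gives symptom_score = 26; therapy_hours = 6 gives symptom_score = -2.

-2 to 26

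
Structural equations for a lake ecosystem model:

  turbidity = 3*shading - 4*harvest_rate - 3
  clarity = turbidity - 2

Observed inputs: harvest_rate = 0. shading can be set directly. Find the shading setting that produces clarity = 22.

shading = 9

Substituting into the turbidity equation gives turbidity = 3*shading - 3.
Substituting into the clarity equation gives clarity = 3*shading - 5.
Solve 3*shading - 5 = 22: shading = (22 + 5) / 3 = 9.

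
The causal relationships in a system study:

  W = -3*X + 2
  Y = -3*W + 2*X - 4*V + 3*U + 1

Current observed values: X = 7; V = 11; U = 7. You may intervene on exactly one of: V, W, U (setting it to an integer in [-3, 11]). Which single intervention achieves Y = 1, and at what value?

set W = -3

Intervening on V: Y = -4*V + 93. Reaching 1 requires V = 23, outside [-3, 11].
Intervening on W: with other inputs at their observed values, Y = -3*W - 8. Solving for 1 gives W = -3, within [-3, 11].
Intervening on U: Y = 3*U + 28. Reaching 1 requires U = -9, outside [-3, 11].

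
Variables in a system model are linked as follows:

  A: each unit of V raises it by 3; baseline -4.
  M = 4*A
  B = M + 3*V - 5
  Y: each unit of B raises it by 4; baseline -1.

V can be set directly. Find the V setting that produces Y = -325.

Substituting into the M equation gives M = 12*V - 16.
Substituting into the B equation gives B = 15*V - 21.
Y becomes 60*V - 85.
Solve 60*V - 85 = -325: V = (-325 + 85) / 60 = -4.

V = -4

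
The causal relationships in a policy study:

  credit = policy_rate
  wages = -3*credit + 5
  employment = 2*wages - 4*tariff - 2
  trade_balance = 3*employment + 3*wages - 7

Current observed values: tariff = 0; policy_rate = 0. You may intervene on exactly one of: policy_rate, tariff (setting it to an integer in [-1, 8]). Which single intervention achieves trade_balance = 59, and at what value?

set policy_rate = -1

Intervening on policy_rate: with other inputs at their observed values, trade_balance = -27*policy_rate + 32. Solving for 59 gives policy_rate = -1, within [-1, 8].
Intervening on tariff: trade_balance = -12*tariff + 32. Reaching 59 requires tariff = -9/4, not an integer.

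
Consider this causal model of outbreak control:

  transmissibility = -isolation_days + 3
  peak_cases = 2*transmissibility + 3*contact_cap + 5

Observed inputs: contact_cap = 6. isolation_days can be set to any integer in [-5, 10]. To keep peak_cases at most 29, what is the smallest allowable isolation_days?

isolation_days = 0

Substituting into the peak_cases equation gives peak_cases = -2*isolation_days + 29.
Require -2*isolation_days + 29 ≤ 29, so isolation_days ≥ 0.
The smallest integer in [-5, 10] satisfying this is 0.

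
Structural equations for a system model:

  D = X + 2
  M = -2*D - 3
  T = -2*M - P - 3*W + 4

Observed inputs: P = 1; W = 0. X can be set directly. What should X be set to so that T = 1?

Substituting into the M equation gives M = -2*X - 7.
This gives T = 4*X + 17.
Solve 4*X + 17 = 1: X = (1 - 17) / 4 = -4.

X = -4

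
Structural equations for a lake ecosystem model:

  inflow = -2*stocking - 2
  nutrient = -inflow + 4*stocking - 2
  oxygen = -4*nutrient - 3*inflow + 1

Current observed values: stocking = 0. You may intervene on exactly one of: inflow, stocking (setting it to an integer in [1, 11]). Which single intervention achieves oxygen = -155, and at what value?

Intervening on inflow: oxygen = inflow + 9. Reaching -155 requires inflow = -164, outside [1, 11].
Intervening on stocking: with other inputs at their observed values, oxygen = -18*stocking + 7. Solving for -155 gives stocking = 9, within [1, 11].

set stocking = 9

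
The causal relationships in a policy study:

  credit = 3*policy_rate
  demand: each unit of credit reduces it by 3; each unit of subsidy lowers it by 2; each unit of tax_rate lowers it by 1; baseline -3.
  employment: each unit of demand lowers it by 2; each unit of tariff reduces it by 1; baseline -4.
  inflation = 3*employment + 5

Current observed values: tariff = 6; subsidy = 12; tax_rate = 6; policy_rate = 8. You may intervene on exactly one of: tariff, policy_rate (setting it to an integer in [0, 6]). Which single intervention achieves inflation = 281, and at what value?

Intervening on tariff: inflation = -3*tariff + 623. Reaching 281 requires tariff = 114, outside [0, 6].
Intervening on policy_rate: with other inputs at their observed values, inflation = 54*policy_rate + 173. Solving for 281 gives policy_rate = 2, within [0, 6].

set policy_rate = 2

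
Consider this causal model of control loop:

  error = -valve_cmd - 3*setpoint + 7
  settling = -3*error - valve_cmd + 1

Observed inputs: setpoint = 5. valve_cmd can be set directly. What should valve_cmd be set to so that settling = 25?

valve_cmd = 0

Substituting into the error equation gives error = -valve_cmd - 8.
Substituting into the settling equation gives settling = 2*valve_cmd + 25.
Solve 2*valve_cmd + 25 = 25: valve_cmd = (25 - 25) / 2 = 0.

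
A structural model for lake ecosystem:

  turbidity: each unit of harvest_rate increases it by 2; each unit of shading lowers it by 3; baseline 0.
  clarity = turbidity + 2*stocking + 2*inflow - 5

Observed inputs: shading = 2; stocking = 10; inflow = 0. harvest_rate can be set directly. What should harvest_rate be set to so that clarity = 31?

Substituting into the turbidity equation gives turbidity = 2*harvest_rate - 6.
Substituting into the clarity equation gives clarity = 2*harvest_rate + 9.
Solve 2*harvest_rate + 9 = 31: harvest_rate = (31 - 9) / 2 = 11.

harvest_rate = 11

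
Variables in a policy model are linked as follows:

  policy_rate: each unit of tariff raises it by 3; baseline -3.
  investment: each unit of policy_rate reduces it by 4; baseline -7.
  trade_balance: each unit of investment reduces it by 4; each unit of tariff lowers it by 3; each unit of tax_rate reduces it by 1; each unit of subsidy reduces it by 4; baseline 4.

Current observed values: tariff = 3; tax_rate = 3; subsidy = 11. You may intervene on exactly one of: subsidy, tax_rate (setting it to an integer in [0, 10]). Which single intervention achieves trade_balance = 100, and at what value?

Intervening on subsidy: with other inputs at their observed values, trade_balance = -4*subsidy + 116. Solving for 100 gives subsidy = 4, within [0, 10].
Intervening on tax_rate: trade_balance = -tax_rate + 75. Reaching 100 requires tax_rate = -25, outside [0, 10].

set subsidy = 4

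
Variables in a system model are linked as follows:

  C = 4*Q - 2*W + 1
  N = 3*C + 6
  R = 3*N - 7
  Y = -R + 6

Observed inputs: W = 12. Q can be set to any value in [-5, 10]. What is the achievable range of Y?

-158 to 382

Substituting into the C equation gives C = 4*Q - 23.
Substituting into the N equation gives N = 12*Q - 63.
This gives R = 36*Q - 196.
Substituting into the Y equation gives Y = -36*Q + 202.
Linear in Q, so extremes are at the endpoints: Q = -5 gives Y = 382; Q = 10 gives Y = -158.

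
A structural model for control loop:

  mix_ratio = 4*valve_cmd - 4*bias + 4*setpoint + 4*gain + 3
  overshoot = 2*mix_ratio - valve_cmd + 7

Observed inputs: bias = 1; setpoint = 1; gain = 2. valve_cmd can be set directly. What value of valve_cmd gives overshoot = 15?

valve_cmd = -2

Substituting into the mix_ratio equation gives mix_ratio = 4*valve_cmd + 11.
Substituting into the overshoot equation gives overshoot = 7*valve_cmd + 29.
Solve 7*valve_cmd + 29 = 15: valve_cmd = (15 - 29) / 7 = -2.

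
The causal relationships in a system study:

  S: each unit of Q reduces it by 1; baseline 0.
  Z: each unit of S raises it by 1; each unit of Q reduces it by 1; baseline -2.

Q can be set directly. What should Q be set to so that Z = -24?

Substituting into the Z equation gives Z = -2*Q - 2.
Solve -2*Q - 2 = -24: Q = (-24 + 2) / -2 = 11.

Q = 11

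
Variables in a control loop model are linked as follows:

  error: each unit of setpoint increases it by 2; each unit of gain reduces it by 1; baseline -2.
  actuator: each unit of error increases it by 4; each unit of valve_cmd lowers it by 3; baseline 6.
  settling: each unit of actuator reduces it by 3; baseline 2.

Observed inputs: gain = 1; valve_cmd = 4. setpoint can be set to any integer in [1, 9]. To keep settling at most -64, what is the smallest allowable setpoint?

Substituting into the error equation gives error = 2*setpoint - 3.
So actuator = 8*setpoint - 18.
So settling = -24*setpoint + 56.
Require -24*setpoint + 56 ≤ -64, so setpoint ≥ 5.
The smallest integer in [1, 9] satisfying this is 5.

setpoint = 5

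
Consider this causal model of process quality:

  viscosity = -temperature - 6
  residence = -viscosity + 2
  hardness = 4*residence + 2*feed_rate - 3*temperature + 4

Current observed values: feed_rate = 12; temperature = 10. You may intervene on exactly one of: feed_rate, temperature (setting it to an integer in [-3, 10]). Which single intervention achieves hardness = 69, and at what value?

set temperature = 9

Intervening on feed_rate: hardness = 2*feed_rate + 46. Reaching 69 requires feed_rate = 23/2, not an integer.
Intervening on temperature: with other inputs at their observed values, hardness = temperature + 60. Solving for 69 gives temperature = 9, within [-3, 10].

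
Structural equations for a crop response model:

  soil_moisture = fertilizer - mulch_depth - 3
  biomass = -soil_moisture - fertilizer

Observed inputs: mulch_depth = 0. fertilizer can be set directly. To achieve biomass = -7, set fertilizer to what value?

Substituting into the soil_moisture equation gives soil_moisture = fertilizer - 3.
biomass becomes -2*fertilizer + 3.
Solve -2*fertilizer + 3 = -7: fertilizer = (-7 - 3) / -2 = 5.

fertilizer = 5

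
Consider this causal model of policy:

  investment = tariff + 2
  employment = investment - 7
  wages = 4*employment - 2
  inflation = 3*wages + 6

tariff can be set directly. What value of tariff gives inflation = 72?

Substituting into the employment equation gives employment = tariff - 5.
So wages = 4*tariff - 22.
This gives inflation = 12*tariff - 60.
Solve 12*tariff - 60 = 72: tariff = (72 + 60) / 12 = 11.

tariff = 11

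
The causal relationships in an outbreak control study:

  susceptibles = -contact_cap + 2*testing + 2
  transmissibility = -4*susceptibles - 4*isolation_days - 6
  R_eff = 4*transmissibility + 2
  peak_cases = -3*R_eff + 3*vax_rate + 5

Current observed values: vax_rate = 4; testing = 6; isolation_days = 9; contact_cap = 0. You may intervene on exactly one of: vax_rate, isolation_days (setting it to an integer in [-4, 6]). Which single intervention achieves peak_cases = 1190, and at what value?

set vax_rate = 5

Intervening on vax_rate: with other inputs at their observed values, peak_cases = 3*vax_rate + 1175. Solving for 1190 gives vax_rate = 5, within [-4, 6].
Intervening on isolation_days: peak_cases = 48*isolation_days + 755. Reaching 1190 requires isolation_days = 145/16, not an integer.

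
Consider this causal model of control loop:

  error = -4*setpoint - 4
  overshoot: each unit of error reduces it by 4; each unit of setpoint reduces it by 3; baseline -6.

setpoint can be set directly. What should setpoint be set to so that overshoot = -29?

setpoint = -3

Substituting into the overshoot equation gives overshoot = 13*setpoint + 10.
Solve 13*setpoint + 10 = -29: setpoint = (-29 - 10) / 13 = -3.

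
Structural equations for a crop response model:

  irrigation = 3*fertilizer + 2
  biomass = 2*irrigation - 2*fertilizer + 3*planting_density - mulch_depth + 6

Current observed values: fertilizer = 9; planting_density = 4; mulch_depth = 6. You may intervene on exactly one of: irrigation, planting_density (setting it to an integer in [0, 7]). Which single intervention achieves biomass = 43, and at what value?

set planting_density = 1

Intervening on irrigation: biomass = 2*irrigation - 6. Reaching 43 requires irrigation = 49/2, not an integer.
Intervening on planting_density: with other inputs at their observed values, biomass = 3*planting_density + 40. Solving for 43 gives planting_density = 1, within [0, 7].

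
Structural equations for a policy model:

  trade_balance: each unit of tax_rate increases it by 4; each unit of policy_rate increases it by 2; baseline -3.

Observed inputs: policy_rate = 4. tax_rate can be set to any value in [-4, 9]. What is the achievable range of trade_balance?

-11 to 41

Substituting into the trade_balance equation gives trade_balance = 4*tax_rate + 5.
Linear in tax_rate, so extremes are at the endpoints: tax_rate = -4 gives trade_balance = -11; tax_rate = 9 gives trade_balance = 41.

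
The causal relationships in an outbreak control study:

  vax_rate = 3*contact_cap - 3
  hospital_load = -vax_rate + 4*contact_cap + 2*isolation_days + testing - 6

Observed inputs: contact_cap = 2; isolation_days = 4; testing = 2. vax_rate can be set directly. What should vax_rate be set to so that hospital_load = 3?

Intervening on vax_rate fixes its value directly, overriding its dependence on contact_cap.
Substituting into the hospital_load equation gives hospital_load = -vax_rate + 12.
Solve -vax_rate + 12 = 3: vax_rate = (3 - 12) / -1 = 9.

vax_rate = 9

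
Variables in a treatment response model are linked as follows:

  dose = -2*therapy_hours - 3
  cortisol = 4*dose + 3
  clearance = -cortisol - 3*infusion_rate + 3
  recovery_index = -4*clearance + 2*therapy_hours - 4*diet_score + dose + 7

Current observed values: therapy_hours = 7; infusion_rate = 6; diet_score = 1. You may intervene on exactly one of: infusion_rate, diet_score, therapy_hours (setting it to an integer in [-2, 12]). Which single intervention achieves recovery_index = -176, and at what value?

set infusion_rate = 8

Intervening on infusion_rate: with other inputs at their observed values, recovery_index = 12*infusion_rate - 272. Solving for -176 gives infusion_rate = 8, within [-2, 12].
Intervening on diet_score: recovery_index = -4*diet_score - 196. Reaching -176 requires diet_score = -5, outside [-2, 12].
Intervening on therapy_hours: recovery_index = -32*therapy_hours + 24. Reaching -176 requires therapy_hours = 25/4, not an integer.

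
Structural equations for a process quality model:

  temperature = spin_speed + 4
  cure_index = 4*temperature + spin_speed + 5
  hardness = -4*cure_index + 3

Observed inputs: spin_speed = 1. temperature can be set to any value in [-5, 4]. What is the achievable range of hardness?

-85 to 59

Intervening on temperature fixes its value directly, overriding its dependence on spin_speed.
Substituting into the cure_index equation gives cure_index = 4*temperature + 6.
This gives hardness = -16*temperature - 21.
Linear in temperature, so extremes are at the endpoints: temperature = -5 gives hardness = 59; temperature = 4 gives hardness = -85.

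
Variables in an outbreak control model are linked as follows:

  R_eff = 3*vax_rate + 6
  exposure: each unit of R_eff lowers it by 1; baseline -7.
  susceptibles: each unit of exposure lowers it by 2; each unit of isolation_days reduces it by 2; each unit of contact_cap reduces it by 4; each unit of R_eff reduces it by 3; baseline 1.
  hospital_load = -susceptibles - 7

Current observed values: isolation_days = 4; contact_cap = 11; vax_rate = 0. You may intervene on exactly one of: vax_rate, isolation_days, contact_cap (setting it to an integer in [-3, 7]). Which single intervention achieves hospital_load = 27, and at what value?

set vax_rate = -3

Intervening on vax_rate: with other inputs at their observed values, hospital_load = 3*vax_rate + 36. Solving for 27 gives vax_rate = -3, within [-3, 7].
Intervening on isolation_days: hospital_load = 2*isolation_days + 28. Reaching 27 requires isolation_days = -1/2, not an integer.
Intervening on contact_cap: hospital_load = 4*contact_cap - 8. Reaching 27 requires contact_cap = 35/4, not an integer.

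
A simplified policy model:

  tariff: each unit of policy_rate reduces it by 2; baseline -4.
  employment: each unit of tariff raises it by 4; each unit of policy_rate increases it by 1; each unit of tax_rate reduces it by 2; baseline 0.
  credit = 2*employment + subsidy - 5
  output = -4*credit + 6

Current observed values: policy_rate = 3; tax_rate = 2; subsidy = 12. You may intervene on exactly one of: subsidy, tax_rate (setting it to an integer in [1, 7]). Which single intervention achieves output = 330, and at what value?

Intervening on subsidy: with other inputs at their observed values, output = -4*subsidy + 354. Solving for 330 gives subsidy = 6, within [1, 7].
Intervening on tax_rate: output = 16*tax_rate + 274. Reaching 330 requires tax_rate = 7/2, not an integer.

set subsidy = 6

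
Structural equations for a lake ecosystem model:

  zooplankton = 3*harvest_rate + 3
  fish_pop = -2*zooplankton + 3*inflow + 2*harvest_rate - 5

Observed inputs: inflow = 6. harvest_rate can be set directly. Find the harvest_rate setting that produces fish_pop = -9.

harvest_rate = 4

Substituting into the fish_pop equation gives fish_pop = -4*harvest_rate + 7.
Solve -4*harvest_rate + 7 = -9: harvest_rate = (-9 - 7) / -4 = 4.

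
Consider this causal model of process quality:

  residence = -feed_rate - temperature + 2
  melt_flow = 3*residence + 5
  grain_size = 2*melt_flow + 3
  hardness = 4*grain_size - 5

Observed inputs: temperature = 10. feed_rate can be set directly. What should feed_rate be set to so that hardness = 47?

feed_rate = -8

Substituting into the residence equation gives residence = -feed_rate - 8.
Substituting into the melt_flow equation gives melt_flow = -3*feed_rate - 19.
Substituting into the grain_size equation gives grain_size = -6*feed_rate - 35.
So hardness = -24*feed_rate - 145.
Solve -24*feed_rate - 145 = 47: feed_rate = (47 + 145) / -24 = -8.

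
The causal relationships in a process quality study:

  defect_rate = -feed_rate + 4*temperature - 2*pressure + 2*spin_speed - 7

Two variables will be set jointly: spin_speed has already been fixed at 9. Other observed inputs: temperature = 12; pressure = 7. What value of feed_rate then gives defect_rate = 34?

feed_rate = 11

With spin_speed held at 9:
Substituting into the defect_rate equation gives defect_rate = -feed_rate + 45.
Solve -feed_rate + 45 = 34: feed_rate = (34 - 45) / -1 = 11.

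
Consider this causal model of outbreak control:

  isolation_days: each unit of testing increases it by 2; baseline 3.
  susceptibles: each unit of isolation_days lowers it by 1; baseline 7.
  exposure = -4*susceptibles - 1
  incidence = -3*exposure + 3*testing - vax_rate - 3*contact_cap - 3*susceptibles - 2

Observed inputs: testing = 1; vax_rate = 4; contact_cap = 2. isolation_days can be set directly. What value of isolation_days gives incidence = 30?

isolation_days = 3

Intervening on isolation_days fixes its value directly, overriding its dependence on testing.
Substituting into the exposure equation gives exposure = 4*isolation_days - 29.
incidence becomes -9*isolation_days + 57.
Solve -9*isolation_days + 57 = 30: isolation_days = (30 - 57) / -9 = 3.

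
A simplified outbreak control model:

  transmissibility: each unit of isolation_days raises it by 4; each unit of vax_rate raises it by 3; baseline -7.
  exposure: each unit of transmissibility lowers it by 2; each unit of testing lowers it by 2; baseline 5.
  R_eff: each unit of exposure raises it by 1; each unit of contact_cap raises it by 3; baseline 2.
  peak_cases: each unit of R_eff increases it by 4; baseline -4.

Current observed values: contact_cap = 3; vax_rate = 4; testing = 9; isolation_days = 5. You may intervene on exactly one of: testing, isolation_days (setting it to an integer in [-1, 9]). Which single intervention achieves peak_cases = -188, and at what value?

Intervening on testing: with other inputs at their observed values, peak_cases = -8*testing - 140. Solving for -188 gives testing = 6, within [-1, 9].
Intervening on isolation_days: peak_cases = -32*isolation_days - 52. Reaching -188 requires isolation_days = 17/4, not an integer.

set testing = 6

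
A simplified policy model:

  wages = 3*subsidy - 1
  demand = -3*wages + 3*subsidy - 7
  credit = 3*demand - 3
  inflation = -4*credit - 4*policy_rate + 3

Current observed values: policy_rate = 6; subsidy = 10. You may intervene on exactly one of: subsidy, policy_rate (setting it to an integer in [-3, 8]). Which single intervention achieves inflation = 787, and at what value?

Intervening on subsidy: inflation = 72*subsidy + 39. Reaching 787 requires subsidy = 187/18, not an integer.
Intervening on policy_rate: with other inputs at their observed values, inflation = -4*policy_rate + 783. Solving for 787 gives policy_rate = -1, within [-3, 8].

set policy_rate = -1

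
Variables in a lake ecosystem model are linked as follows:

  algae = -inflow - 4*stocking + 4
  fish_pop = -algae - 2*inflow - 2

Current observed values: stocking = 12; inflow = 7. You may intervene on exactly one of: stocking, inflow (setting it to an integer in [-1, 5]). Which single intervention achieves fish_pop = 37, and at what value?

Intervening on stocking: fish_pop = 4*stocking - 13. Reaching 37 requires stocking = 25/2, not an integer.
Intervening on inflow: with other inputs at their observed values, fish_pop = -inflow + 42. Solving for 37 gives inflow = 5, within [-1, 5].

set inflow = 5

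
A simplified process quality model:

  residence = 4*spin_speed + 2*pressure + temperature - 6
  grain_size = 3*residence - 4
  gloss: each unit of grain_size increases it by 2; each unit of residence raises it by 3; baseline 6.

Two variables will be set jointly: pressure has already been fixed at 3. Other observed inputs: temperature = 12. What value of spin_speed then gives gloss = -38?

spin_speed = -4

With pressure held at 3:
Substituting into the residence equation gives residence = 4*spin_speed + 12.
grain_size becomes 12*spin_speed + 32.
Substituting into the gloss equation gives gloss = 36*spin_speed + 106.
Solve 36*spin_speed + 106 = -38: spin_speed = (-38 - 106) / 36 = -4.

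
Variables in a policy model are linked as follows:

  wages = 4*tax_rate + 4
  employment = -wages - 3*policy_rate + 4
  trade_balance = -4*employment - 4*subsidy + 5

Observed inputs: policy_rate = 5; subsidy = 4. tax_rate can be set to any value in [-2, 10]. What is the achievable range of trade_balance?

Substituting into the employment equation gives employment = -4*tax_rate - 15.
Substituting into the trade_balance equation gives trade_balance = 16*tax_rate + 49.
Linear in tax_rate, so extremes are at the endpoints: tax_rate = -2 gives trade_balance = 17; tax_rate = 10 gives trade_balance = 209.

17 to 209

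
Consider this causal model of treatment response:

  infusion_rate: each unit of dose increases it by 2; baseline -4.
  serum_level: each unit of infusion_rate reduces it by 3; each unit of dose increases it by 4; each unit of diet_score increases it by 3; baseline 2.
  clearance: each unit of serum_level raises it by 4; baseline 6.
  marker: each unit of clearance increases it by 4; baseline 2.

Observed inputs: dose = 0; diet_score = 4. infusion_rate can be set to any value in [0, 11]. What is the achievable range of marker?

-278 to 250

Intervening on infusion_rate fixes its value directly, overriding its dependence on dose.
Substituting into the serum_level equation gives serum_level = -3*infusion_rate + 14.
So clearance = -12*infusion_rate + 62.
marker becomes -48*infusion_rate + 250.
Linear in infusion_rate, so extremes are at the endpoints: infusion_rate = 0 gives marker = 250; infusion_rate = 11 gives marker = -278.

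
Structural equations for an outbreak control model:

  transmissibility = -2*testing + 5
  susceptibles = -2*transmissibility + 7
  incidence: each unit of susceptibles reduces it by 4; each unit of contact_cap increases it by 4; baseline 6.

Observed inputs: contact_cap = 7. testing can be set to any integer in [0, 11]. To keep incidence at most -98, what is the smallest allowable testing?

Substituting into the susceptibles equation gives susceptibles = 4*testing - 3.
Substituting into the incidence equation gives incidence = -16*testing + 46.
Require -16*testing + 46 ≤ -98, so testing ≥ 9.
The smallest integer in [0, 11] satisfying this is 9.

testing = 9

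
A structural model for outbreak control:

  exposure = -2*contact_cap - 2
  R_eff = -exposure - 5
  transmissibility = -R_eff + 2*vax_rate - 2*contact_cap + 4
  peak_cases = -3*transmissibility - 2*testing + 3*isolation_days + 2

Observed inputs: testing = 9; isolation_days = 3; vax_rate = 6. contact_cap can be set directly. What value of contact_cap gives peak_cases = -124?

Substituting into the R_eff equation gives R_eff = 2*contact_cap - 3.
Substituting into the transmissibility equation gives transmissibility = -4*contact_cap + 19.
Substituting into the peak_cases equation gives peak_cases = 12*contact_cap - 64.
Solve 12*contact_cap - 64 = -124: contact_cap = (-124 + 64) / 12 = -5.

contact_cap = -5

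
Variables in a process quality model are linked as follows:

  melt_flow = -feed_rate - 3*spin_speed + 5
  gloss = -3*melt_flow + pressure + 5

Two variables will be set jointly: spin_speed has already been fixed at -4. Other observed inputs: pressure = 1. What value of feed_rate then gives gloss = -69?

With spin_speed held at -4:
Substituting into the melt_flow equation gives melt_flow = -feed_rate + 17.
This gives gloss = 3*feed_rate - 45.
Solve 3*feed_rate - 45 = -69: feed_rate = (-69 + 45) / 3 = -8.

feed_rate = -8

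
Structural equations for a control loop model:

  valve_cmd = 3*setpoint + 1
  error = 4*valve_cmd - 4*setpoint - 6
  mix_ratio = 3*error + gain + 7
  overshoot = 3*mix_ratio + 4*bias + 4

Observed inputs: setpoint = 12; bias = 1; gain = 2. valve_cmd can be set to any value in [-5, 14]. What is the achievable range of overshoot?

-631 to 53

Intervening on valve_cmd fixes its value directly, overriding its dependence on setpoint.
Substituting into the error equation gives error = 4*valve_cmd - 54.
Substituting into the mix_ratio equation gives mix_ratio = 12*valve_cmd - 153.
overshoot becomes 36*valve_cmd - 451.
Linear in valve_cmd, so extremes are at the endpoints: valve_cmd = -5 gives overshoot = -631; valve_cmd = 14 gives overshoot = 53.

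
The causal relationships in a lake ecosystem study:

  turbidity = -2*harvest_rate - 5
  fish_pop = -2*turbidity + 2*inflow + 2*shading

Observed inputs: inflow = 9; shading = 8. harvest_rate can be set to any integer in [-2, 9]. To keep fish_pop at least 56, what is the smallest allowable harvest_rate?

harvest_rate = 3

Substituting into the fish_pop equation gives fish_pop = 4*harvest_rate + 44.
Require 4*harvest_rate + 44 ≥ 56, so harvest_rate ≥ 3.
The smallest integer in [-2, 9] satisfying this is 3.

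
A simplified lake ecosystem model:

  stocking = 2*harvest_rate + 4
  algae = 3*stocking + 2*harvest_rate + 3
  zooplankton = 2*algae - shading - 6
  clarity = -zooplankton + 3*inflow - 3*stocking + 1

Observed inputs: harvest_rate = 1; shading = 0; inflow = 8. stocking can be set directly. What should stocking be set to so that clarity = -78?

Intervening on stocking fixes its value directly, overriding its dependence on harvest_rate.
Substituting into the algae equation gives algae = 3*stocking + 5.
This gives zooplankton = 6*stocking + 4.
Substituting into the clarity equation gives clarity = -9*stocking + 21.
Solve -9*stocking + 21 = -78: stocking = (-78 - 21) / -9 = 11.

stocking = 11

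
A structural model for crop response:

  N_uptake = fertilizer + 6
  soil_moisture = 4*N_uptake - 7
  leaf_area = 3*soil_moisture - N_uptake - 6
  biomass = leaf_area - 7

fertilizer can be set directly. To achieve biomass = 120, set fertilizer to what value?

Substituting into the soil_moisture equation gives soil_moisture = 4*fertilizer + 17.
So leaf_area = 11*fertilizer + 39.
Substituting into the biomass equation gives biomass = 11*fertilizer + 32.
Solve 11*fertilizer + 32 = 120: fertilizer = (120 - 32) / 11 = 8.

fertilizer = 8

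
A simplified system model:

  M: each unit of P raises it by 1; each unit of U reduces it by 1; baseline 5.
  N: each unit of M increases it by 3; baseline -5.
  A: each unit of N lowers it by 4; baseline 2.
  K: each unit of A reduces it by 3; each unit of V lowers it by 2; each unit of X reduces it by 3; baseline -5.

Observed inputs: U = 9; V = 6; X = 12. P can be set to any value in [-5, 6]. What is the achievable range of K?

-443 to -47

Substituting into the M equation gives M = P - 4.
Substituting into the N equation gives N = 3*P - 17.
This gives A = -12*P + 70.
Substituting into the K equation gives K = 36*P - 263.
Linear in P, so extremes are at the endpoints: P = -5 gives K = -443; P = 6 gives K = -47.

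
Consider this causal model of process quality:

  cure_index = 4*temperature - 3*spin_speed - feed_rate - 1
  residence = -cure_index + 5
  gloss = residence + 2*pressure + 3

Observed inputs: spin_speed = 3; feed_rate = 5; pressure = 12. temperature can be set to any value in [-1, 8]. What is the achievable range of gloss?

15 to 51

Substituting into the cure_index equation gives cure_index = 4*temperature - 15.
This gives residence = -4*temperature + 20.
Substituting into the gloss equation gives gloss = -4*temperature + 47.
Linear in temperature, so extremes are at the endpoints: temperature = -1 gives gloss = 51; temperature = 8 gives gloss = 15.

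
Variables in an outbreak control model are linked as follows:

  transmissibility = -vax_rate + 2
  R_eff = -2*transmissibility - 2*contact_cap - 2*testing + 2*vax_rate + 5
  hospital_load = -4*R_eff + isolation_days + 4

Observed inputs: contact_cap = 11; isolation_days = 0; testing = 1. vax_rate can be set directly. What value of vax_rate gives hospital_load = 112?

Substituting into the R_eff equation gives R_eff = 4*vax_rate - 23.
hospital_load becomes -16*vax_rate + 96.
Solve -16*vax_rate + 96 = 112: vax_rate = (112 - 96) / -16 = -1.

vax_rate = -1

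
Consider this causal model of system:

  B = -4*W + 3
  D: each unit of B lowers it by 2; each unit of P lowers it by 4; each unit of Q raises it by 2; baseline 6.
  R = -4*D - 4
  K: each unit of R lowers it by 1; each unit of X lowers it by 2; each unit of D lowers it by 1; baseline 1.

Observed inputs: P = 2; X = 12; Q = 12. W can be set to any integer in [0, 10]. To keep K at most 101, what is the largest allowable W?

W = 3

Substituting into the D equation gives D = 8*W + 16.
Substituting into the R equation gives R = -32*W - 68.
Substituting into the K equation gives K = 24*W + 29.
Require 24*W + 29 ≤ 101, so W ≤ 3.
The largest integer in [0, 10] satisfying this is 3.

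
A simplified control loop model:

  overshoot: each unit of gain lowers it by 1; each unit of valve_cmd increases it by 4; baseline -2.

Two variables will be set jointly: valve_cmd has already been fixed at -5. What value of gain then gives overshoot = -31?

With valve_cmd held at -5:
Substituting into the overshoot equation gives overshoot = -gain - 22.
Solve -gain - 22 = -31: gain = (-31 + 22) / -1 = 9.

gain = 9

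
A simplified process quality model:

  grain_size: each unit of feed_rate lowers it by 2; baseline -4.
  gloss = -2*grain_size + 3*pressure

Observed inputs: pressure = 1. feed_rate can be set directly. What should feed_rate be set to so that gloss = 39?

feed_rate = 7

Substituting into the gloss equation gives gloss = 4*feed_rate + 11.
Solve 4*feed_rate + 11 = 39: feed_rate = (39 - 11) / 4 = 7.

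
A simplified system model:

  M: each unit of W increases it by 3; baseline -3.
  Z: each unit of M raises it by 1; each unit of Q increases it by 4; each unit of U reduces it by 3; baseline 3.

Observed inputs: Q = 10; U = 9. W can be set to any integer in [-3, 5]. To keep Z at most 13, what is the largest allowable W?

W = 0

Substituting into the Z equation gives Z = 3*W + 13.
Require 3*W + 13 ≤ 13, so W ≤ 0.
The largest integer in [-3, 5] satisfying this is 0.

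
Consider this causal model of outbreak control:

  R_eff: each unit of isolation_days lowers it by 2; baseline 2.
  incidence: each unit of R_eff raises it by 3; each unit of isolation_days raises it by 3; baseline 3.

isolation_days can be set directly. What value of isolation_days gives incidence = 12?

isolation_days = -1

Substituting into the incidence equation gives incidence = -3*isolation_days + 9.
Solve -3*isolation_days + 9 = 12: isolation_days = (12 - 9) / -3 = -1.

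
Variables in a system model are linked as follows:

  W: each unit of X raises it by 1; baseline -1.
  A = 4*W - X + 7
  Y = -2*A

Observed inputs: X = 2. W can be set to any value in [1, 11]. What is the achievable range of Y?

Intervening on W fixes its value directly, overriding its dependence on X.
Substituting into the A equation gives A = 4*W + 5.
Substituting into the Y equation gives Y = -8*W - 10.
Linear in W, so extremes are at the endpoints: W = 1 gives Y = -18; W = 11 gives Y = -98.

-98 to -18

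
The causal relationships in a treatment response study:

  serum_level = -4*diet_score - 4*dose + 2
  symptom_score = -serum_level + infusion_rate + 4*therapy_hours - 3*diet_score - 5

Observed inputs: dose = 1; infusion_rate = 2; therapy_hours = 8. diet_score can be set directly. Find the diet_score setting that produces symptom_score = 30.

diet_score = -1

Substituting into the serum_level equation gives serum_level = -4*diet_score - 2.
Substituting into the symptom_score equation gives symptom_score = diet_score + 31.
Solve diet_score + 31 = 30: diet_score = (30 - 31) / 1 = -1.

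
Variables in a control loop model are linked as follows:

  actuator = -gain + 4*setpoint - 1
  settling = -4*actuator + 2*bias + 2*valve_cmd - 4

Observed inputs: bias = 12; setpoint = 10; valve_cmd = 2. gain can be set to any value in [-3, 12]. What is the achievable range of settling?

Substituting into the actuator equation gives actuator = -gain + 39.
Substituting into the settling equation gives settling = 4*gain - 132.
Linear in gain, so extremes are at the endpoints: gain = -3 gives settling = -144; gain = 12 gives settling = -84.

-144 to -84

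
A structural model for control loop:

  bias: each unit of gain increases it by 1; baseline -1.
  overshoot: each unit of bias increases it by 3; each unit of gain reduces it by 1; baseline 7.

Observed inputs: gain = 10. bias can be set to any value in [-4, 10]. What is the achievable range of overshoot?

Intervening on bias fixes its value directly, overriding its dependence on gain.
Substituting into the overshoot equation gives overshoot = 3*bias - 3.
Linear in bias, so extremes are at the endpoints: bias = -4 gives overshoot = -15; bias = 10 gives overshoot = 27.

-15 to 27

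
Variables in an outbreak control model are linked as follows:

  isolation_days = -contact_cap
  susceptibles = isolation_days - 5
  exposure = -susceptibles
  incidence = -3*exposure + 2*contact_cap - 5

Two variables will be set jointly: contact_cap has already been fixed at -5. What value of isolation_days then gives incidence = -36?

With contact_cap held at -5:
Intervening on isolation_days fixes its value directly, overriding its dependence on contact_cap.
Substituting into the exposure equation gives exposure = -isolation_days + 5.
This gives incidence = 3*isolation_days - 30.
Solve 3*isolation_days - 30 = -36: isolation_days = (-36 + 30) / 3 = -2.

isolation_days = -2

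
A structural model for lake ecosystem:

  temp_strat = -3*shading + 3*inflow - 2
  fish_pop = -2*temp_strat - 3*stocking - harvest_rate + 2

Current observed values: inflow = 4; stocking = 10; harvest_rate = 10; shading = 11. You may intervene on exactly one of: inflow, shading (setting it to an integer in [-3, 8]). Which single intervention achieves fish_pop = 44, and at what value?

set inflow = -2

Intervening on inflow: with other inputs at their observed values, fish_pop = -6*inflow + 32. Solving for 44 gives inflow = -2, within [-3, 8].
Intervening on shading: fish_pop = 6*shading - 58. Reaching 44 requires shading = 17, outside [-3, 8].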